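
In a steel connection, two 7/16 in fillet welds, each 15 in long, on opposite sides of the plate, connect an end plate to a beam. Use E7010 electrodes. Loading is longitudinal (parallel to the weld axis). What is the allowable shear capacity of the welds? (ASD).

E70XX → F_EXX = 70 ksi.
Effective throat t_e = 0.707 × 0.4375 = 0.3093 in.
Total length L = 30 in; A_we = 0.3093 × 30 = 9.279 in².
F_nw = 0.6 F_EXX = 0.6 × 70 = 42 ksi.
R_n = 42 × 9.279 = 389.7 kip; R_n/Ω = 389.7/2.0 = 194.9 kip.

R_n/Ω ≈ 195 kip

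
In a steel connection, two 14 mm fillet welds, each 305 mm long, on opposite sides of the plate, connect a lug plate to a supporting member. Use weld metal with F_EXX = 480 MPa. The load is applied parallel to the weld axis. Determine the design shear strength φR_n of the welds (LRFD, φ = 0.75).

φR_n ≈ 1300 kN

Effective throat t_e = 0.707 × 14 = 9.898 mm.
Total length L = 610 mm; A_we = 9.898 × 610 = 6038 mm².
F_nw = 0.6 F_EXX = 0.6 × 480 = 288 MPa.
φR_n = 0.75 × 288 × 6038 × 10⁻³ = 1304 kN.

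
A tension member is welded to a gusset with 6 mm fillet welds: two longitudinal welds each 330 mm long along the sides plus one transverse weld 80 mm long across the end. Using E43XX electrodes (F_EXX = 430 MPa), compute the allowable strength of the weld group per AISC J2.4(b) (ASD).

t_e = 0.707 × 6 = 4.242 mm.
R_nwl = 0.6 × 430 × 4.242 × 660 × 10⁻³ = 722.3 kN (longitudinal, 2 welds).
R_nwt = 0.6 × 430 × 4.242 × 80 × 10⁻³ = 87.55 kN (transverse, base value).
(i) R_nwl + R_nwt = 809.9 kN; (ii) 0.85 R_nwl + 1.5 R_nwt = 745.3 kN.
R_n = max = 809.9 kN [governs: (i)]; R_n/Ω = 404.9 kN.

R_n/Ω ≈ 405 kN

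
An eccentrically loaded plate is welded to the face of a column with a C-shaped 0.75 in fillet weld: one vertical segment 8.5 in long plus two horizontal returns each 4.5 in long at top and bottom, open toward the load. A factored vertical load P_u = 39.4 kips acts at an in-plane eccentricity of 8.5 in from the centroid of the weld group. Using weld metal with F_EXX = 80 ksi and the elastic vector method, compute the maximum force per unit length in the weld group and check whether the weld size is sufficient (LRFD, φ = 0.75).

f_max ≈ 8.78 kip/in; adequate

Total weld length L_w = 17.5 in. Treat welds as unit-width lines.
Centroid: x̄ = 2×4.5×2.25 / 17.5 = 1.157 in from the vertical weld.
Polar moment about centroid: J = I_x + I_y = [8.5³/12 + 2×4.5×4.25²] + [8.5×1.157² + 2(4.5³/12 + 4.5×1.093²)] = 251.1 in³.
Direct shear f_v = P/L_w = 39.4 / 17.5 = 2.251 kip/in (vertical).
Torsion M = P·e = 39.4 × 8.5 = 334.9 kip·in.
Critical point at (x, y) = (3.343, 4.25) from centroid. f_tx = M·y/J = 5.669 kip/in; f_ty = M·x/J = 4.459 kip/in.
Resultant f_max = √[f_tx² + (f_v + f_ty)²] = √[5.669² + (2.251 + 4.459)²] = 8.785 kip/in.
Capacity per unit length: φr_n = 0.75 × 0.6 × 80 × (0.707 × 0.75) = 19.09 kip/in.
8.785 ≤ 19.09 → adequate.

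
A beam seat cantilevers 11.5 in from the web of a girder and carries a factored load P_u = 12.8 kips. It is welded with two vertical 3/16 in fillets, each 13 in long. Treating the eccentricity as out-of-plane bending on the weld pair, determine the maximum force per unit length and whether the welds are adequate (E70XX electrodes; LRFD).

f_max ≈ 2.66 kip/in; adequate

E70XX → F_EXX = 70 ksi.
L_w = 2 × 13 = 26 in; section modulus (unit throat) S = 2 × L²/6 = 56.33 in².
Direct shear f_v = P/L_w = 12.8/26 = 0.4923 kip/in.
Moment M = P × e = 12.8 × 11.5 = 147.2 kip·in; bending f_b = M/S = 2.613 kip/in.
f_max = √(f_v² + f_b²) = √(0.4923² + 2.613²) = 2.659 kip/in.
φr_n = 0.75 × 0.6 × 70 × (0.707 × 0.1875) = 4.176 kip/in → adequate.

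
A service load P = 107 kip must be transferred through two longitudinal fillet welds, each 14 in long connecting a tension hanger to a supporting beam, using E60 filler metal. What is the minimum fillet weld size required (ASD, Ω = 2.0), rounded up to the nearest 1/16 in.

w = 5/16 in

E60XX → F_EXX = 60 ksi.
Total weld length L = 28 in.
Required throat t_e = P × Ω / (0.6 F_EXX × L) = 107 × 2.0 / (0.6 × 60 × 28) = 0.2123 in.
Required leg w = t_e / 0.707 = 0.3003 in → use 5/16 in.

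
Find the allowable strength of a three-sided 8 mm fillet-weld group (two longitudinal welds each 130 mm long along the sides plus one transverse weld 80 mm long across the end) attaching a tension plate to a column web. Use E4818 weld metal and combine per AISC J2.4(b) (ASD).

E48XX → F_EXX = 480 MPa.
t_e = 0.707 × 8 = 5.656 mm.
R_nwl = 0.6 × 480 × 5.656 × 260 × 10⁻³ = 423.5 kN (longitudinal, 2 welds).
R_nwt = 0.6 × 480 × 5.656 × 80 × 10⁻³ = 130.3 kN (transverse, base value).
(i) R_nwl + R_nwt = 553.8 kN; (ii) 0.85 R_nwl + 1.5 R_nwt = 555.5 kN.
R_n = max = 555.5 kN [governs: (ii)]; R_n/Ω = 277.7 kN.

R_n/Ω ≈ 278 kN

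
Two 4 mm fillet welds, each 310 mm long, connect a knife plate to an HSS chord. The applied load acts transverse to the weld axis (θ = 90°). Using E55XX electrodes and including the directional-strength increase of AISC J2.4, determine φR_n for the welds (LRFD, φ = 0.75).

E55XX → F_EXX = 550 MPa.
t_e = 0.707 × 4 = 2.828 mm; A_we = 2.828 × 620 = 1753 mm².
Directional factor: 1.0 + 0.5 sin^1.5(90°) = 1.5.
F_nw = 0.6 × 550 × 1.5 = 495 MPa.
φR_n = 0.75 × 495 × 1753 × 10⁻³ = 650.9 kN.

φR_n ≈ 651 kN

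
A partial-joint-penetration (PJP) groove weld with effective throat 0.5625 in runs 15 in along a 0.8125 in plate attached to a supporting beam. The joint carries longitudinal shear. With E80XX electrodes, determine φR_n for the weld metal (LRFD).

E80XX → F_EXX = 80 ksi.
Effective throat (given) t_e = 0.5625 in.
A_we = 0.5625 × 15 = 8.438 in².
F_nw = 0.6 F_EXX = 48 ksi.
φR_n = 0.75 × 48 × 8.438 = 303.8 kips.

φR_n ≈ 304 kips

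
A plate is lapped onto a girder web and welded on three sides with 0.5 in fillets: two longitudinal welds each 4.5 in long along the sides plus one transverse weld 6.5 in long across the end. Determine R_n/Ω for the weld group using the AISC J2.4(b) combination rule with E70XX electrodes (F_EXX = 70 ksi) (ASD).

R_n/Ω ≈ 129 kip

t_e = 0.707 × 0.5 = 0.3535 in.
R_nwl = 0.6 × 70 × 0.3535 × 9 = 133.6 kip (longitudinal, 2 welds).
R_nwt = 0.6 × 70 × 0.3535 × 6.5 = 96.51 kip (transverse, base value).
(i) R_nwl + R_nwt = 230.1 kip; (ii) 0.85 R_nwl + 1.5 R_nwt = 258.3 kip.
R_n = max = 258.3 kip [governs: (ii)]; R_n/Ω = 129.2 kip.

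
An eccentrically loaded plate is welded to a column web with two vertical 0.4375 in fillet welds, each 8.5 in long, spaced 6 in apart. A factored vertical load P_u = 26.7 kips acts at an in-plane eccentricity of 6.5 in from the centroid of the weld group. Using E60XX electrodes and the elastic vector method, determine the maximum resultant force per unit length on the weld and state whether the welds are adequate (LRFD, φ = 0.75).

E60XX → F_EXX = 60 ksi.
Total weld length L_w = 17 in. Treat welds as unit-width lines.
Polar moment about centroid: J = 2[d³/12 + d(b/2)²] = 2[8.5³/12 + 8.5×3²] = 255.4 in³.
Direct shear f_v = P/L_w = 26.7 / 17 = 1.571 kip/in (vertical).
Torsion M = P·e = 26.7 × 6.5 = 173.55 kip·in.
Critical point at (x, y) = (3, 4.25) from centroid. f_tx = M·y/J = 2.888 kip/in; f_ty = M·x/J = 2.039 kip/in.
Resultant f_max = √[f_tx² + (f_v + f_ty)²] = √[2.888² + (1.571 + 2.039)²] = 4.623 kip/in.
Capacity per unit length: φr_n = 0.75 × 0.6 × 60 × (0.707 × 0.4375) = 8.351 kip/in.
4.623 ≤ 8.351 → adequate.

f_max ≈ 4.62 kip/in; adequate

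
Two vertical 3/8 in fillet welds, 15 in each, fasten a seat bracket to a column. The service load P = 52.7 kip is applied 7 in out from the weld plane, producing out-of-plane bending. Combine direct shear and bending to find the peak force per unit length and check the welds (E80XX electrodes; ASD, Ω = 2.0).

E80XX → F_EXX = 80 ksi.
L_w = 2 × 15 = 30 in; section modulus (unit throat) S = 2 × L²/6 = 75 in².
Direct shear f_v = P/L_w = 52.7/30 = 1.757 kip/in.
Moment M = P × e = 52.7 × 7 = 368.9 kip·in; bending f_b = M/S = 4.919 kip/in.
f_max = √(f_v² + f_b²) = √(1.757² + 4.919²) = 5.223 kip/in.
r_n/Ω = (1/2.0) × 0.6 × 80 × (0.707 × 0.375) = 6.363 kip/in → adequate.

f_max ≈ 5.22 kip/in; adequate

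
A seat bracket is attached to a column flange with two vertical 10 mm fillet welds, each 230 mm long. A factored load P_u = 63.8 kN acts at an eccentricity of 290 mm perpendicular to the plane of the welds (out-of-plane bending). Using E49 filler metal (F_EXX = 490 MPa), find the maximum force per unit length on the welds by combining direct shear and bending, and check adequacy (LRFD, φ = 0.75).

L_w = 2 × 230 = 460 mm; section modulus (unit throat) S = 2 × L²/6 = 17630 mm².
Direct shear f_v = P/L_w = 63.8×10³/460 = 138.7 N/mm.
Moment M = P × e = 63.8×10³ × 290 = 18502000 N·mm; bending f_b = M/S = 1049 N/mm.
f_max = √(f_v² + f_b²) = √(138.7² + 1049²) = 1058 N/mm.
φr_n = 0.75 × 0.6 × 490 × (0.707 × 10) = 1559 N/mm → adequate.

f_max ≈ 1060 N/mm; adequate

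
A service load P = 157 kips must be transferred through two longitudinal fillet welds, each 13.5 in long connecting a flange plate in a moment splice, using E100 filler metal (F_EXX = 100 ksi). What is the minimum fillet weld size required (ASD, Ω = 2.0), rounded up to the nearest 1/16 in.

Total weld length L = 27 in.
Required throat t_e = P × Ω / (0.6 F_EXX × L) = 157 × 2.0 / (0.6 × 100 × 27) = 0.1938 in.
Required leg w = t_e / 0.707 = 0.2742 in → use 5/16 in.

w = 5/16 in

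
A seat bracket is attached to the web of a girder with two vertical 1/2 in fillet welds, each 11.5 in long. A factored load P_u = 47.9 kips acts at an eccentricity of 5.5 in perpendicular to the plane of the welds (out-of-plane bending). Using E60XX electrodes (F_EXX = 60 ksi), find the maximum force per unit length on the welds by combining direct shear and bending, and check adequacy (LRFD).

f_max ≈ 6.33 kip/in; adequate

L_w = 2 × 11.5 = 23 in; section modulus (unit throat) S = 2 × L²/6 = 44.08 in².
Direct shear f_v = P/L_w = 47.9/23 = 2.083 kip/in.
Moment M = P × e = 47.9 × 5.5 = 263.45 kip·in; bending f_b = M/S = 5.976 kip/in.
f_max = √(f_v² + f_b²) = √(2.083² + 5.976²) = 6.329 kip/in.
φr_n = 0.75 × 0.6 × 60 × (0.707 × 0.5) = 9.544 kip/in → adequate.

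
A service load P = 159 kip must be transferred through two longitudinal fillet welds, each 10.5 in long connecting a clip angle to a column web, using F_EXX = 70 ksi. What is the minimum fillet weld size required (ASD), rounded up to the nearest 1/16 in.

Total weld length L = 21 in.
Required throat t_e = P × Ω / (0.6 F_EXX × L) = 159 × 2.0 / (0.6 × 70 × 21) = 0.3605 in.
Required leg w = t_e / 0.707 = 0.51 in → use 9/16 in.

w = 9/16 in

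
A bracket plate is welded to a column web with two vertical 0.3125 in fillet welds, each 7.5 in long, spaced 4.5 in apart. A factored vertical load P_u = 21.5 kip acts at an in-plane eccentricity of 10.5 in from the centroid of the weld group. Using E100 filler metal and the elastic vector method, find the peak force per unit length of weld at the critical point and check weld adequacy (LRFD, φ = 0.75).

E100XX → F_EXX = 100 ksi.
Total weld length L_w = 15 in. Treat welds as unit-width lines.
Polar moment about centroid: J = 2[d³/12 + d(b/2)²] = 2[7.5³/12 + 7.5×2.25²] = 146.2 in³.
Direct shear f_v = P/L_w = 21.5 / 15 = 1.433 kip/in (vertical).
Torsion M = P·e = 21.5 × 10.5 = 225.75 kip·in.
Critical point at (x, y) = (2.25, 3.75) from centroid. f_tx = M·y/J = 5.788 kip/in; f_ty = M·x/J = 3.473 kip/in.
Resultant f_max = √[f_tx² + (f_v + f_ty)²] = √[5.788² + (1.433 + 3.473)²] = 7.588 kip/in.
Capacity per unit length: φr_n = 0.75 × 0.6 × 100 × (0.707 × 0.3125) = 9.942 kip/in.
7.588 ≤ 9.942 → adequate.

f_max ≈ 7.59 kip/in; adequate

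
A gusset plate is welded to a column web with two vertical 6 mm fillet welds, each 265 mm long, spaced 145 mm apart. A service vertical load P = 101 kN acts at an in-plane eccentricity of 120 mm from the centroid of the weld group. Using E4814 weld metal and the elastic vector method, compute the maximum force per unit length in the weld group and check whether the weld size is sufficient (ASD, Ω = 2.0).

f_max ≈ 436 N/mm; adequate

E48XX → F_EXX = 480 MPa.
Total weld length L_w = 530 mm. Treat welds as unit-width lines.
Polar moment about centroid: J = 2[d³/12 + d(b/2)²] = 2[265³/12 + 265×72.5²] = 5887000 mm³.
Direct shear f_v = P/L_w = 101×10³ / 530 = 190.6 N/mm (vertical).
Torsion M = P·e = 101×10³ × 120 = 12120000 N·mm.
Critical point at (x, y) = (72.5, 132.5) from centroid. f_tx = M·y/J = 272.8 N/mm; f_ty = M·x/J = 149.3 N/mm.
Resultant f_max = √[f_tx² + (f_v + f_ty)²] = √[272.8² + (190.6 + 149.3)²] = 435.7 N/mm.
Capacity per unit length: r_n/Ω = (1/2.0) × 0.6 × 480 × (0.707 × 6) = 610.8 N/mm.
435.7 ≤ 610.8 → adequate.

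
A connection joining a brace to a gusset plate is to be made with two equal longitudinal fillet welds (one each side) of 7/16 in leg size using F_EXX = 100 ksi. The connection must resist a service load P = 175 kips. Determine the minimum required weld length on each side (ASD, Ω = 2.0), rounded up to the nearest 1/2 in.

Throat t_e = 0.707 × 0.4375 = 0.3093 in.
r_n/Ω = (0.6 × 100 × 0.3093) / 2.0 = 9.279 kip/in.
L_req = P / (r_n/Ω) = 175 / 9.279 = 18.86 in total.
Per side: 18.86 / 2 = 9.43 in.
Round up → use L = 9.5 in on each side.

L = 9.5 in on each side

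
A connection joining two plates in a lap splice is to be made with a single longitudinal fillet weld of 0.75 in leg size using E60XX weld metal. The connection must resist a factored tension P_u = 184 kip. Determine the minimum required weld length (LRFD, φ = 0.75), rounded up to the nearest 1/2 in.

L = 13 in

E60XX → F_EXX = 60 ksi.
Throat t_e = 0.707 × 0.75 = 0.5302 in.
φr_n = 0.75 × 0.6 × 60 × 0.5302 = 14.32 kip/in.
L_req = P_u / φr_n = 184 / 14.32 = 12.85 in total.
Round up → use L = 13 in.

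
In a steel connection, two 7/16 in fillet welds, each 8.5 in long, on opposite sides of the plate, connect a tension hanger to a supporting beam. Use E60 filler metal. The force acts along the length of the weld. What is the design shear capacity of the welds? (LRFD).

E60XX → F_EXX = 60 ksi.
Effective throat t_e = 0.707 × 0.4375 = 0.3093 in.
Total length L = 17 in; A_we = 0.3093 × 17 = 5.258 in².
F_nw = 0.6 F_EXX = 0.6 × 60 = 36 ksi.
φR_n = 0.75 × 36 × 5.258 = 142 kip.

φR_n ≈ 142 kip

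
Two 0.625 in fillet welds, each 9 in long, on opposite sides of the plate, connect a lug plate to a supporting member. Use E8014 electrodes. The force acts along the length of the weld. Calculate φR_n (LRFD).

E80XX → F_EXX = 80 ksi.
Effective throat t_e = 0.707 × 0.625 = 0.4419 in.
Total length L = 18 in; A_we = 0.4419 × 18 = 7.954 in².
F_nw = 0.6 F_EXX = 0.6 × 80 = 48 ksi.
φR_n = 0.75 × 48 × 7.954 = 286.3 kip.

φR_n ≈ 286 kip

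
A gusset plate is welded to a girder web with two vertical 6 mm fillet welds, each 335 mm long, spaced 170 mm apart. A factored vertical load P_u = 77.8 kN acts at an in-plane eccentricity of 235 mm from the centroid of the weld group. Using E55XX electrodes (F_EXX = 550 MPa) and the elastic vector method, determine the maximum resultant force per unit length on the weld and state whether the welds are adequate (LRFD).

f_max ≈ 376 N/mm; adequate

Total weld length L_w = 670 mm. Treat welds as unit-width lines.
Polar moment about centroid: J = 2[d³/12 + d(b/2)²] = 2[335³/12 + 335×85²] = 11110000 mm³.
Direct shear f_v = P/L_w = 77.8×10³ / 670 = 116.1 N/mm (vertical).
Torsion M = P·e = 77.8×10³ × 235 = 18283000 N·mm.
Critical point at (x, y) = (85, 167.5) from centroid. f_tx = M·y/J = 275.7 N/mm; f_ty = M·x/J = 139.9 N/mm.
Resultant f_max = √[f_tx² + (f_v + f_ty)²] = √[275.7² + (116.1 + 139.9)²] = 376.3 N/mm.
Capacity per unit length: φr_n = 0.75 × 0.6 × 550 × (0.707 × 6) = 1050 N/mm.
376.3 ≤ 1050 → adequate.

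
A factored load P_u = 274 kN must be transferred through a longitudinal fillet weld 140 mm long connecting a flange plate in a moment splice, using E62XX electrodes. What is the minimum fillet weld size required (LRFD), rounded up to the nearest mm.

w = 10 mm

E62XX → F_EXX = 620 MPa.
Total weld length L = 140 mm.
Required throat t_e = P_u / (φ × 0.6 F_EXX × L) = 274 / (0.75 × 0.6 × 620 × 140 × 10⁻³) = 7.015 mm.
Required leg w = t_e / 0.707 = 9.922 mm → use 10 mm.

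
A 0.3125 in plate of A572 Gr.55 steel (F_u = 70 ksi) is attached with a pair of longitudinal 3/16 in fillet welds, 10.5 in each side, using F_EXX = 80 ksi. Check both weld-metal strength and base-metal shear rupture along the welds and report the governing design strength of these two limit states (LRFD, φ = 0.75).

φR_n ≈ 100 kip (weld metal governs)

t_e = 0.707 × 0.1875 = 0.1326 in; L = 21 in.
Weld metal: φR_n = 0.75 × 0.6 × 80 × 0.1326 × 21 = 100.2 kip.
Base metal (shear rupture): φR_n = 0.75 × 0.6 × 70 × 0.3125 × 21 = 206.7 kip.
Governing: weld metal.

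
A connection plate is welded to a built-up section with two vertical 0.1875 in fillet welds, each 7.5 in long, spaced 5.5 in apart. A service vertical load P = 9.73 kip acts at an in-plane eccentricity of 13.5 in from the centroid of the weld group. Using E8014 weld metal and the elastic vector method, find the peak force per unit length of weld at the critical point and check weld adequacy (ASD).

E80XX → F_EXX = 80 ksi.
Total weld length L_w = 15 in. Treat welds as unit-width lines.
Polar moment about centroid: J = 2[d³/12 + d(b/2)²] = 2[7.5³/12 + 7.5×2.75²] = 183.8 in³.
Direct shear f_v = P/L_w = 9.73 / 15 = 0.6487 kip/in (vertical).
Torsion M = P·e = 9.73 × 13.5 = 131.36 kip·in.
Critical point at (x, y) = (2.75, 3.75) from centroid. f_tx = M·y/J = 2.681 kip/in; f_ty = M·x/J = 1.966 kip/in.
Resultant f_max = √[f_tx² + (f_v + f_ty)²] = √[2.681² + (0.6487 + 1.966)²] = 3.745 kip/in.
Capacity per unit length: r_n/Ω = (1/2.0) × 0.6 × 80 × (0.707 × 0.1875) = 3.181 kip/in.
3.745 > 3.181 → NOT adequate.

f_max ≈ 3.74 kip/in; NOT adequate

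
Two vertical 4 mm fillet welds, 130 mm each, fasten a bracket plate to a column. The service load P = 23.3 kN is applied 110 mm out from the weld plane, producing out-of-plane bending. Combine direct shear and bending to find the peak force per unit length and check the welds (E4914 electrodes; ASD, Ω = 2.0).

E49XX → F_EXX = 490 MPa.
L_w = 2 × 130 = 260 mm; section modulus (unit throat) S = 2 × L²/6 = 5633 mm².
Direct shear f_v = P/L_w = 23.3×10³/260 = 89.62 N/mm.
Moment M = P × e = 23.3×10³ × 110 = 2563000 N·mm; bending f_b = M/S = 455 N/mm.
f_max = √(f_v² + f_b²) = √(89.62² + 455²) = 463.7 N/mm.
r_n/Ω = (1/2.0) × 0.6 × 490 × (0.707 × 4) = 415.7 N/mm → NOT adequate.

f_max ≈ 464 N/mm; NOT adequate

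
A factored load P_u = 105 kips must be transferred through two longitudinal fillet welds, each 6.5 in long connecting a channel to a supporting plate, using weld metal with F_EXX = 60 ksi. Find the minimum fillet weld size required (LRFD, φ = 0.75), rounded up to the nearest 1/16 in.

Total weld length L = 13 in.
Required throat t_e = P_u / (φ × 0.6 F_EXX × L) = 105 / (0.75 × 0.6 × 60 × 13) = 0.2991 in.
Required leg w = t_e / 0.707 = 0.4231 in → use 7/16 in.

w = 7/16 in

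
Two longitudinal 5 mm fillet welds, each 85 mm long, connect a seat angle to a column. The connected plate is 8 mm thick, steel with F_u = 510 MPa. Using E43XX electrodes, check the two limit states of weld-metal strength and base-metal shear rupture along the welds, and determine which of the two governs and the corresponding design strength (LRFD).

φR_n ≈ 116 kN (weld metal governs)

E43XX → F_EXX = 430 MPa.
t_e = 0.707 × 5 = 3.535 mm; L = 170 mm.
Weld metal: φR_n = 0.75 × 0.6 × 430 × 3.535 × 170 × 10⁻³ = 116.3 kN.
Base metal (shear rupture): φR_n = 0.75 × 0.6 × 510 × 8 × 170 × 10⁻³ = 312.1 kN.
Governing: weld metal.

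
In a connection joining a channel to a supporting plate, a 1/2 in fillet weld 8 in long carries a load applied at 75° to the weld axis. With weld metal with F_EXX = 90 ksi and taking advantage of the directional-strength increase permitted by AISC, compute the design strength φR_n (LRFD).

φR_n ≈ 169 kips

t_e = 0.707 × 0.5 = 0.3535 in; A_we = 0.3535 × 8 = 2.828 in².
Directional factor: 1.0 + 0.5 sin^1.5(75°) = 1.475.
F_nw = 0.6 × 90 × 1.475 = 79.63 ksi.
φR_n = 0.75 × 79.63 × 2.828 = 168.9 kips.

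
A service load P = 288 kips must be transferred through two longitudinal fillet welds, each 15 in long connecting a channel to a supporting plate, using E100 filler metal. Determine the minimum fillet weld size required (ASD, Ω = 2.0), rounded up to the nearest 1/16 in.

E100XX → F_EXX = 100 ksi.
Total weld length L = 30 in.
Required throat t_e = P × Ω / (0.6 F_EXX × L) = 288 × 2.0 / (0.6 × 100 × 30) = 0.32 in.
Required leg w = t_e / 0.707 = 0.4526 in → use 1/2 in.

w = 1/2 in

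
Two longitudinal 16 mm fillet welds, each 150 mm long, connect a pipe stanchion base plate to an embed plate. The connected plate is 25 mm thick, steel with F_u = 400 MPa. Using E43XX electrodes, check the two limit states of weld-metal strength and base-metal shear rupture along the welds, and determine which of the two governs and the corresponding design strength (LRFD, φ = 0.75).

E43XX → F_EXX = 430 MPa.
t_e = 0.707 × 16 = 11.31 mm; L = 300 mm.
Weld metal: φR_n = 0.75 × 0.6 × 430 × 11.31 × 300 × 10⁻³ = 656.7 kN.
Base metal (shear rupture): φR_n = 0.75 × 0.6 × 400 × 25 × 300 × 10⁻³ = 1350 kN.
Governing: weld metal.

φR_n ≈ 657 kN (weld metal governs)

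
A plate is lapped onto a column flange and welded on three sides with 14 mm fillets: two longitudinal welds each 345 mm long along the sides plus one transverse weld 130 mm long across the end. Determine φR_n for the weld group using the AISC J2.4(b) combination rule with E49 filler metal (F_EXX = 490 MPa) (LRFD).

φR_n ≈ 1790 kN

t_e = 0.707 × 14 = 9.898 mm.
R_nwl = 0.6 × 490 × 9.898 × 690 × 10⁻³ = 2008 kN (longitudinal, 2 welds).
R_nwt = 0.6 × 490 × 9.898 × 130 × 10⁻³ = 378.3 kN (transverse, base value).
(i) R_nwl + R_nwt = 2386 kN; (ii) 0.85 R_nwl + 1.5 R_nwt = 2274 kN.
R_n = max = 2386 kN [governs: (i)]; φR_n = 1790 kN.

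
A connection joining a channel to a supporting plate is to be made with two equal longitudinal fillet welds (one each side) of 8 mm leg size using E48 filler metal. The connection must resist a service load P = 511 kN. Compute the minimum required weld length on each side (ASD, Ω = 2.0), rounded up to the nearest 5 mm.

E48XX → F_EXX = 480 MPa.
Throat t_e = 0.707 × 8 = 5.656 mm.
r_n/Ω = (0.6 × 480 × 5.656) / 2.0 = 814.5 N/mm = 0.8145 kN/mm.
L_req = P / (r_n/Ω) = 511 / 0.8145 = 627.4 mm total.
Per side: 627.4 / 2 = 313.7 mm.
Round up → use L = 315 mm on each side.

L = 315 mm on each side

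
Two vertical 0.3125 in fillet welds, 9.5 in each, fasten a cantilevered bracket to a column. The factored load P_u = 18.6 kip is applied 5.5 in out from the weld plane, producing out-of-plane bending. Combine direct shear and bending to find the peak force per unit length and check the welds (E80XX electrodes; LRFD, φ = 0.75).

f_max ≈ 3.54 kip/in; adequate

E80XX → F_EXX = 80 ksi.
L_w = 2 × 9.5 = 19 in; section modulus (unit throat) S = 2 × L²/6 = 30.08 in².
Direct shear f_v = P/L_w = 18.6/19 = 0.9789 kip/in.
Moment M = P × e = 18.6 × 5.5 = 102.3 kip·in; bending f_b = M/S = 3.401 kip/in.
f_max = √(f_v² + f_b²) = √(0.9789² + 3.401²) = 3.539 kip/in.
φr_n = 0.75 × 0.6 × 80 × (0.707 × 0.3125) = 7.954 kip/in → adequate.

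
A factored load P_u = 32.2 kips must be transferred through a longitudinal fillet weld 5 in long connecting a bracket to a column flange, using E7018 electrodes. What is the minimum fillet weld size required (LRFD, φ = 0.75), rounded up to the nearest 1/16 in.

E70XX → F_EXX = 70 ksi.
Total weld length L = 5 in.
Required throat t_e = P_u / (φ × 0.6 F_EXX × L) = 32.2 / (0.75 × 0.6 × 70 × 5) = 0.2044 in.
Required leg w = t_e / 0.707 = 0.2892 in → use 5/16 in.

w = 5/16 in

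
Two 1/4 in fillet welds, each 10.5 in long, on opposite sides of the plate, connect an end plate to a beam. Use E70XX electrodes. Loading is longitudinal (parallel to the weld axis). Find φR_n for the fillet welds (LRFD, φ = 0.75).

φR_n ≈ 117 kip

E70XX → F_EXX = 70 ksi.
Effective throat t_e = 0.707 × 0.25 = 0.1767 in.
Total length L = 21 in; A_we = 0.1767 × 21 = 3.712 in².
F_nw = 0.6 F_EXX = 0.6 × 70 = 42 ksi.
φR_n = 0.75 × 42 × 3.712 = 116.9 kip.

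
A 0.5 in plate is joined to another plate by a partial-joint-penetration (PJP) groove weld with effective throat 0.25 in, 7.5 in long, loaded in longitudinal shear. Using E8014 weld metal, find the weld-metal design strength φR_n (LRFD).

φR_n ≈ 67.5 kip

E80XX → F_EXX = 80 ksi.
Effective throat (given) t_e = 0.25 in.
A_we = 0.25 × 7.5 = 1.875 in².
F_nw = 0.6 F_EXX = 48 ksi.
φR_n = 0.75 × 48 × 1.875 = 67.5 kip.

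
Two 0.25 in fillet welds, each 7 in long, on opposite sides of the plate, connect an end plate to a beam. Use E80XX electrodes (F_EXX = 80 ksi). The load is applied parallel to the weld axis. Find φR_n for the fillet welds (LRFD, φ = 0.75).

φR_n ≈ 89.1 kip

Effective throat t_e = 0.707 × 0.25 = 0.1767 in.
Total length L = 14 in; A_we = 0.1767 × 14 = 2.474 in².
F_nw = 0.6 F_EXX = 0.6 × 80 = 48 ksi.
φR_n = 0.75 × 48 × 2.474 = 89.08 kip.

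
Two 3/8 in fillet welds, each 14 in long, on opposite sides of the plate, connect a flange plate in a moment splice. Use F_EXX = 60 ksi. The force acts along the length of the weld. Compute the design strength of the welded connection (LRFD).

φR_n ≈ 200 kips

Effective throat t_e = 0.707 × 0.375 = 0.2651 in.
Total length L = 28 in; A_we = 0.2651 × 28 = 7.423 in².
F_nw = 0.6 F_EXX = 0.6 × 60 = 36 ksi.
φR_n = 0.75 × 36 × 7.423 = 200.4 kips.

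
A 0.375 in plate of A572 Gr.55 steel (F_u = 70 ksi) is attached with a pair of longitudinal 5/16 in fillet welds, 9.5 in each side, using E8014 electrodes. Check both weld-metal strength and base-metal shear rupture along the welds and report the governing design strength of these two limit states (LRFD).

φR_n ≈ 151 kips (weld metal governs)

E80XX → F_EXX = 80 ksi.
t_e = 0.707 × 0.3125 = 0.2209 in; L = 19 in.
Weld metal: φR_n = 0.75 × 0.6 × 80 × 0.2209 × 19 = 151.1 kips.
Base metal (shear rupture): φR_n = 0.75 × 0.6 × 70 × 0.375 × 19 = 224.4 kips.
Governing: weld metal.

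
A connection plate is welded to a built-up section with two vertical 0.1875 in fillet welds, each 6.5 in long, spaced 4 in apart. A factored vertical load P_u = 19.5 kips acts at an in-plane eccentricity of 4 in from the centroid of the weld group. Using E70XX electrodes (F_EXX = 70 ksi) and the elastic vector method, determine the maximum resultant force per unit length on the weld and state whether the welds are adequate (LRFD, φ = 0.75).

Total weld length L_w = 13 in. Treat welds as unit-width lines.
Polar moment about centroid: J = 2[d³/12 + d(b/2)²] = 2[6.5³/12 + 6.5×2²] = 97.77 in³.
Direct shear f_v = P/L_w = 19.5 / 13 = 1.5 kip/in (vertical).
Torsion M = P·e = 19.5 × 4 = 78 kip·in.
Critical point at (x, y) = (2, 3.25) from centroid. f_tx = M·y/J = 2.593 kip/in; f_ty = M·x/J = 1.596 kip/in.
Resultant f_max = √[f_tx² + (f_v + f_ty)²] = √[2.593² + (1.5 + 1.596)²] = 4.038 kip/in.
Capacity per unit length: φr_n = 0.75 × 0.6 × 70 × (0.707 × 0.1875) = 4.176 kip/in.
4.038 ≤ 4.176 → adequate.

f_max ≈ 4.04 kip/in; adequate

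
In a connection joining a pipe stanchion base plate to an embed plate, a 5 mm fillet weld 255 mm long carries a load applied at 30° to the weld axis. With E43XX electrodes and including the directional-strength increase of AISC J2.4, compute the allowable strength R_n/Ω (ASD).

E43XX → F_EXX = 430 MPa.
t_e = 0.707 × 5 = 3.535 mm; A_we = 3.535 × 255 = 901.4 mm².
Directional factor: 1.0 + 0.5 sin^1.5(30°) = 1.177.
F_nw = 0.6 × 430 × 1.177 = 303.6 MPa.
R_n/Ω = (303.6 × 901.4) / 2.0 × 10⁻³ = 136.8 kN.

R_n/Ω ≈ 137 kN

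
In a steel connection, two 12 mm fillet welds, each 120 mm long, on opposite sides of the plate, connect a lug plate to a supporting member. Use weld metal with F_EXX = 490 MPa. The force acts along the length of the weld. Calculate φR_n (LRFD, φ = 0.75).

φR_n ≈ 449 kN

Effective throat t_e = 0.707 × 12 = 8.484 mm.
Total length L = 240 mm; A_we = 8.484 × 240 = 2036 mm².
F_nw = 0.6 F_EXX = 0.6 × 490 = 294 MPa.
φR_n = 0.75 × 294 × 2036 × 10⁻³ = 449 kN.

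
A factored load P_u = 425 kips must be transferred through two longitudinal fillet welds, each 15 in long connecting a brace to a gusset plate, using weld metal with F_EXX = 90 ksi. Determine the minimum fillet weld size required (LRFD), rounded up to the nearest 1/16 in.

Total weld length L = 30 in.
Required throat t_e = P_u / (φ × 0.6 F_EXX × L) = 425 / (0.75 × 0.6 × 90 × 30) = 0.3498 in.
Required leg w = t_e / 0.707 = 0.4948 in → use 1/2 in.

w = 1/2 in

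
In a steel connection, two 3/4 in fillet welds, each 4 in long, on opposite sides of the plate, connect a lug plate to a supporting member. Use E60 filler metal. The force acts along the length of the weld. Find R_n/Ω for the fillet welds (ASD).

E60XX → F_EXX = 60 ksi.
Effective throat t_e = 0.707 × 0.75 = 0.5302 in.
Total length L = 8 in; A_we = 0.5302 × 8 = 4.242 in².
F_nw = 0.6 F_EXX = 0.6 × 60 = 36 ksi.
R_n = 36 × 4.242 = 152.7 kip; R_n/Ω = 152.7/2.0 = 76.36 kip.

R_n/Ω ≈ 76.4 kip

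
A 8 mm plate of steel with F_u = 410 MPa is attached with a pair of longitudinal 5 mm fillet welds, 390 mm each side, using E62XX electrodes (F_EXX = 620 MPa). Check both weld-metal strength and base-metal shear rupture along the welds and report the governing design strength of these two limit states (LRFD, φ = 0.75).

t_e = 0.707 × 5 = 3.535 mm; L = 780 mm.
Weld metal: φR_n = 0.75 × 0.6 × 620 × 3.535 × 780 × 10⁻³ = 769.3 kN.
Base metal (shear rupture): φR_n = 0.75 × 0.6 × 410 × 8 × 780 × 10⁻³ = 1151 kN.
Governing: weld metal.

φR_n ≈ 769 kN (weld metal governs)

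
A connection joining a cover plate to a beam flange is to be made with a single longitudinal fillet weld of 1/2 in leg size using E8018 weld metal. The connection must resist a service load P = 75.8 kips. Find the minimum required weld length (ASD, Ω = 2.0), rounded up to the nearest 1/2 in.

L = 9 in

E80XX → F_EXX = 80 ksi.
Throat t_e = 0.707 × 0.5 = 0.3535 in.
r_n/Ω = (0.6 × 80 × 0.3535) / 2.0 = 8.484 kip/in.
L_req = P / (r_n/Ω) = 75.8 / 8.484 = 8.934 in total.
Round up → use L = 9 in.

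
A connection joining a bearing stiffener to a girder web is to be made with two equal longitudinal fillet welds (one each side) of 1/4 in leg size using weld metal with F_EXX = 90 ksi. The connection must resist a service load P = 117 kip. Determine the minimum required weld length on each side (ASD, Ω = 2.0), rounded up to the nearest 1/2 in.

Throat t_e = 0.707 × 0.25 = 0.1767 in.
r_n/Ω = (0.6 × 90 × 0.1767) / 2.0 = 4.772 kip/in.
L_req = P / (r_n/Ω) = 117 / 4.772 = 24.52 in total.
Per side: 24.52 / 2 = 12.26 in.
Round up → use L = 12.5 in on each side.

L = 12.5 in on each side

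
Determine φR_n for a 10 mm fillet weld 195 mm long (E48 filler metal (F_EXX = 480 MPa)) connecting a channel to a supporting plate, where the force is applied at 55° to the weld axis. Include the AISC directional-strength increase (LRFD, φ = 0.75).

φR_n ≈ 408 kN

t_e = 0.707 × 10 = 7.07 mm; A_we = 7.07 × 195 = 1379 mm².
Directional factor: 1.0 + 0.5 sin^1.5(55°) = 1.371.
F_nw = 0.6 × 480 × 1.371 = 394.8 MPa.
φR_n = 0.75 × 394.8 × 1379 × 10⁻³ = 408.2 kN.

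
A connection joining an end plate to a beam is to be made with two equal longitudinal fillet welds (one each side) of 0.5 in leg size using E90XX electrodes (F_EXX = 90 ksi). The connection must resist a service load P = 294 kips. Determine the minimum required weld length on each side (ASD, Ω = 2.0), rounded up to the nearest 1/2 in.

L = 15.5 in on each side

Throat t_e = 0.707 × 0.5 = 0.3535 in.
r_n/Ω = (0.6 × 90 × 0.3535) / 2.0 = 9.544 kip/in.
L_req = P / (r_n/Ω) = 294 / 9.544 = 30.8 in total.
Per side: 30.8 / 2 = 15.4 in.
Round up → use L = 15.5 in on each side.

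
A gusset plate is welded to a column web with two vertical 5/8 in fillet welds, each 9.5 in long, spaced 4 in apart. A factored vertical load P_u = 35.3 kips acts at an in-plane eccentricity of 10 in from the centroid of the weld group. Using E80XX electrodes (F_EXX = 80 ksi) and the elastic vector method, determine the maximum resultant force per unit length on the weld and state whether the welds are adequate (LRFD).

f_max ≈ 9.19 kip/in; adequate

Total weld length L_w = 19 in. Treat welds as unit-width lines.
Polar moment about centroid: J = 2[d³/12 + d(b/2)²] = 2[9.5³/12 + 9.5×2²] = 218.9 in³.
Direct shear f_v = P/L_w = 35.3 / 19 = 1.858 kip/in (vertical).
Torsion M = P·e = 35.3 × 10 = 353 kip·in.
Critical point at (x, y) = (2, 4.75) from centroid. f_tx = M·y/J = 7.66 kip/in; f_ty = M·x/J = 3.225 kip/in.
Resultant f_max = √[f_tx² + (f_v + f_ty)²] = √[7.66² + (1.858 + 3.225)²] = 9.193 kip/in.
Capacity per unit length: φr_n = 0.75 × 0.6 × 80 × (0.707 × 0.625) = 15.91 kip/in.
9.193 ≤ 15.91 → adequate.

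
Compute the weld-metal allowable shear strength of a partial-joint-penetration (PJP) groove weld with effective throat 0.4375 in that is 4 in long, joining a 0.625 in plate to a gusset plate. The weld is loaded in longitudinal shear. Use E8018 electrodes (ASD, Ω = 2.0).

R_n/Ω ≈ 42 kip

E80XX → F_EXX = 80 ksi.
Effective throat (given) t_e = 0.4375 in.
A_we = 0.4375 × 4 = 1.75 in².
F_nw = 0.6 F_EXX = 48 ksi.
R_n/Ω = (48 × 1.75) / 2.0 = 42 kip.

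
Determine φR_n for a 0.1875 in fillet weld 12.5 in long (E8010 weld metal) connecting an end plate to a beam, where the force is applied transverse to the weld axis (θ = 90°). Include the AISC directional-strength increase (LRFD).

E80XX → F_EXX = 80 ksi.
t_e = 0.707 × 0.1875 = 0.1326 in; A_we = 0.1326 × 12.5 = 1.657 in².
Directional factor: 1.0 + 0.5 sin^1.5(90°) = 1.5.
F_nw = 0.6 × 80 × 1.5 = 72 ksi.
φR_n = 0.75 × 72 × 1.657 = 89.48 kips.

φR_n ≈ 89.5 kips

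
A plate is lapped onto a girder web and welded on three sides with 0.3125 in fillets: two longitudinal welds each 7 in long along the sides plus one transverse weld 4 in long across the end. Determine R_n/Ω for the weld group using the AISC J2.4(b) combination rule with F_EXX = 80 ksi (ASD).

R_n/Ω ≈ 95.4 kips

t_e = 0.707 × 0.3125 = 0.2209 in.
R_nwl = 0.6 × 80 × 0.2209 × 14 = 148.5 kips (longitudinal, 2 welds).
R_nwt = 0.6 × 80 × 0.2209 × 4 = 42.42 kips (transverse, base value).
(i) R_nwl + R_nwt = 190.9 kips; (ii) 0.85 R_nwl + 1.5 R_nwt = 189.8 kips.
R_n = max = 190.9 kips [governs: (i)]; R_n/Ω = 95.44 kips.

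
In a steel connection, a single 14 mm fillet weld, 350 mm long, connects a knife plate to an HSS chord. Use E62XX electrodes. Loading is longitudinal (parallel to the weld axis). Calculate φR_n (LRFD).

E62XX → F_EXX = 620 MPa.
Effective throat t_e = 0.707 × 14 = 9.898 mm.
Total length L = 350 mm; A_we = 9.898 × 350 = 3464 mm².
F_nw = 0.6 F_EXX = 0.6 × 620 = 372 MPa.
φR_n = 0.75 × 372 × 3464 × 10⁻³ = 966.5 kN.

φR_n ≈ 967 kN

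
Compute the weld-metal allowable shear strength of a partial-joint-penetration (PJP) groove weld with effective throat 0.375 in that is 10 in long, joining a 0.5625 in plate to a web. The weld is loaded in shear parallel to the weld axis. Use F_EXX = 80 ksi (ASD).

Effective throat (given) t_e = 0.375 in.
A_we = 0.375 × 10 = 3.75 in².
F_nw = 0.6 F_EXX = 48 ksi.
R_n/Ω = (48 × 3.75) / 2.0 = 90 kip.

R_n/Ω ≈ 90 kip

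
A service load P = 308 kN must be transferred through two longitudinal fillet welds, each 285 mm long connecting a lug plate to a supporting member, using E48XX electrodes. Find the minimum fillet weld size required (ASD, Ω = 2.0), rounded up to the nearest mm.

E48XX → F_EXX = 480 MPa.
Total weld length L = 570 mm.
Required throat t_e = P × Ω / (0.6 F_EXX × L) = 308 × 2.0 / (0.6 × 480 × 570 × 10⁻³) = 3.752 mm.
Required leg w = t_e / 0.707 = 5.308 mm → use 6 mm.

w = 6 mm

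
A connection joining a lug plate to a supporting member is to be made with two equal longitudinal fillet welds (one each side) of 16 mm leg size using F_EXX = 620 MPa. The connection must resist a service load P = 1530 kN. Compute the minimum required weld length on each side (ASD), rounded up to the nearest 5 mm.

L = 365 mm on each side

Throat t_e = 0.707 × 16 = 11.31 mm.
r_n/Ω = (0.6 × 620 × 11.31) / 2.0 = 2104 N/mm = 2.104 kN/mm.
L_req = P / (r_n/Ω) = 1530 / 2.104 = 727.2 mm total.
Per side: 727.2 / 2 = 363.6 mm.
Round up → use L = 365 mm on each side.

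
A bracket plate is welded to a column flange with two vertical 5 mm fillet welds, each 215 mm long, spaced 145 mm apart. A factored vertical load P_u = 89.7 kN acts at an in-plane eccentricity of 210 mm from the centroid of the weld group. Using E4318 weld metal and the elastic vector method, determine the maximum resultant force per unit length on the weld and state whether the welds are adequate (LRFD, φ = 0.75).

f_max ≈ 760 N/mm; NOT adequate

E43XX → F_EXX = 430 MPa.
Total weld length L_w = 430 mm. Treat welds as unit-width lines.
Polar moment about centroid: J = 2[d³/12 + d(b/2)²] = 2[215³/12 + 215×72.5²] = 3917000 mm³.
Direct shear f_v = P/L_w = 89.7×10³ / 430 = 208.6 N/mm (vertical).
Torsion M = P·e = 89.7×10³ × 210 = 18837000 N·mm.
Critical point at (x, y) = (72.5, 107.5) from centroid. f_tx = M·y/J = 517 N/mm; f_ty = M·x/J = 348.7 N/mm.
Resultant f_max = √[f_tx² + (f_v + f_ty)²] = √[517² + (208.6 + 348.7)²] = 760.2 N/mm.
Capacity per unit length: φr_n = 0.75 × 0.6 × 430 × (0.707 × 5) = 684 N/mm.
760.2 > 684 → NOT adequate.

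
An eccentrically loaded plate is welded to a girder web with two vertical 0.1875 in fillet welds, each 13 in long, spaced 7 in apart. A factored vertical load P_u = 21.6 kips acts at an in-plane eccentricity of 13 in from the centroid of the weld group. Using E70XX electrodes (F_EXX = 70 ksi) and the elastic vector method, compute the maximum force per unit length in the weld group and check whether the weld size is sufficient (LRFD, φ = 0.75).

f_max ≈ 3.5 kip/in; adequate

Total weld length L_w = 26 in. Treat welds as unit-width lines.
Polar moment about centroid: J = 2[d³/12 + d(b/2)²] = 2[13³/12 + 13×3.5²] = 684.7 in³.
Direct shear f_v = P/L_w = 21.6 / 26 = 0.8308 kip/in (vertical).
Torsion M = P·e = 21.6 × 13 = 280.8 kip·in.
Critical point at (x, y) = (3.5, 6.5) from centroid. f_tx = M·y/J = 2.666 kip/in; f_ty = M·x/J = 1.435 kip/in.
Resultant f_max = √[f_tx² + (f_v + f_ty)²] = √[2.666² + (0.8308 + 1.435)²] = 3.499 kip/in.
Capacity per unit length: φr_n = 0.75 × 0.6 × 70 × (0.707 × 0.1875) = 4.176 kip/in.
3.499 ≤ 4.176 → adequate.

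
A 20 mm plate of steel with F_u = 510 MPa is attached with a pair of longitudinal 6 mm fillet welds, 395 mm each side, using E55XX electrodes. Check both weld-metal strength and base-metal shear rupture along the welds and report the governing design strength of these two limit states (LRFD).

E55XX → F_EXX = 550 MPa.
t_e = 0.707 × 6 = 4.242 mm; L = 790 mm.
Weld metal: φR_n = 0.75 × 0.6 × 550 × 4.242 × 790 × 10⁻³ = 829.4 kN.
Base metal (shear rupture): φR_n = 0.75 × 0.6 × 510 × 20 × 790 × 10⁻³ = 3626 kN.
Governing: weld metal.

φR_n ≈ 829 kN (weld metal governs)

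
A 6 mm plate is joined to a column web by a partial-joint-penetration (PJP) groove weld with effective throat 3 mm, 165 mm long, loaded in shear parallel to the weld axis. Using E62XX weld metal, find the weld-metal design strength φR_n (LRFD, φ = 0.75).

φR_n ≈ 138 kN

E62XX → F_EXX = 620 MPa.
Effective throat (given) t_e = 3 mm.
A_we = 3 × 165 = 495 mm².
F_nw = 0.6 F_EXX = 372 MPa.
φR_n = 0.75 × 372 × 495 × 10⁻³ = 138.1 kN.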